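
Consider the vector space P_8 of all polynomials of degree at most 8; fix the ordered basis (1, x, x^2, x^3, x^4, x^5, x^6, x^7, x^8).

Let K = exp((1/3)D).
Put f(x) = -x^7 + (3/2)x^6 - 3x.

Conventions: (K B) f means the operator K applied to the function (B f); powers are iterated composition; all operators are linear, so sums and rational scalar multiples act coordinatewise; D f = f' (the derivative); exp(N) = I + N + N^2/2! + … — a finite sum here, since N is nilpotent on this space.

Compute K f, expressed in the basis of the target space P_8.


the result is g(x) = -x^7 - (5/6)x^6 + (2/3)x^5 + (65/54)x^4 + (55/81)x^3 + (31/162)x^2 - (2167/729)x - 4367/4374

order-1 term: -(7/3)x^6 + 3x^5 - 1
order-2 term: -(7/3)x^5 + (5/2)x^4
order-3 term: -(35/27)x^4 + (10/9)x^3
order-4 term: -(35/81)x^3 + (5/18)x^2
order-5 term: -(7/81)x^2 + (1/27)x
order-6 term: -(7/729)x + 1/486
order-7 term: -1/2187
the series for exp((1/3)D) f terminates at order 7
exp((1/3)D) f = -x^7 - (5/6)x^6 + (2/3)x^5 + (65/54)x^4 + (55/81)x^3 + (31/162)x^2 - (2167/729)x - 4367/4374


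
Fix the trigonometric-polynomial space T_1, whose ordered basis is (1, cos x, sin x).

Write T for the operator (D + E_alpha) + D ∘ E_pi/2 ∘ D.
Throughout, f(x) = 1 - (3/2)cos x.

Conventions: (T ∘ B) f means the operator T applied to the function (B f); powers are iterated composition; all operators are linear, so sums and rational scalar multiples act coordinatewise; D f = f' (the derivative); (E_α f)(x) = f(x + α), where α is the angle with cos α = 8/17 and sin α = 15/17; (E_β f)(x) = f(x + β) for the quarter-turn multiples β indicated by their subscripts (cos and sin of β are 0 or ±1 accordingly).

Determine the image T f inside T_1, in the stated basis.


D f = (3/2)sin x
E_alpha f = 1 - (12/17)cos x + (45/34)sin x
(D + E_alpha) f = 1 - (12/17)cos x + (48/17)sin x
D f = (3/2)sin x
E_pi/2 D f = (3/2)cos x
D E_pi/2 D f = -(3/2)sin x
((D + E_alpha) + D ∘ E_pi/2 ∘ D) f = 1 - (12/17)cos x + (45/34)sin x

the result is g(x) = 1 - (12/17)cos x + (45/34)sin x


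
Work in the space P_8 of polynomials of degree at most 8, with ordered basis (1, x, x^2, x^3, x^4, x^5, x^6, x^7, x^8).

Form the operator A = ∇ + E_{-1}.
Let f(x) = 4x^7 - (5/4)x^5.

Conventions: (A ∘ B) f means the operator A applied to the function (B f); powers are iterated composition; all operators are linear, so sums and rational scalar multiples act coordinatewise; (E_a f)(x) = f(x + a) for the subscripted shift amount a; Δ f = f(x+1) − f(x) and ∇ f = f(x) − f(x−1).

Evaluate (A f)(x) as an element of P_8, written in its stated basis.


∇ f = 28x^6 - 84x^5 + (535/4)x^4 - (255/2)x^3 + (143/2)x^2 - (87/4)x + 11/4
E_{-1} f = 4x^7 - 28x^6 + (331/4)x^5 - (535/4)x^4 + (255/2)x^3 - (143/2)x^2 + (87/4)x - 11/4
(∇ + E_{-1}) f = 4x^7 - (5/4)x^5

the image equals g(x) = 4x^7 - (5/4)x^5


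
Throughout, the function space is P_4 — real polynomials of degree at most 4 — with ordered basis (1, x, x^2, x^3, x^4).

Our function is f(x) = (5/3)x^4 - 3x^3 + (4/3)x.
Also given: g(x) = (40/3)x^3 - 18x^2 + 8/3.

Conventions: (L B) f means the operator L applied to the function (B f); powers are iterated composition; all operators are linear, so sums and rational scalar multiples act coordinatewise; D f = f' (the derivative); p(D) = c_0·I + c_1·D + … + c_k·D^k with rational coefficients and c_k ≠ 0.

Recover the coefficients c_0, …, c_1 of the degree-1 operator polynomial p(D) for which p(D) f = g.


D^0 f = (5/3)x^4 - 3x^3 + (4/3)x
D^1 f = (20/3)x^3 - 9x^2 + 4/3
matching coefficients of g against c_0 f + c_1 Df + … from the top degree down determines the c_i
solution: c_0 = 0, c_1 = 2

c_0 = 0, c_1 = 2


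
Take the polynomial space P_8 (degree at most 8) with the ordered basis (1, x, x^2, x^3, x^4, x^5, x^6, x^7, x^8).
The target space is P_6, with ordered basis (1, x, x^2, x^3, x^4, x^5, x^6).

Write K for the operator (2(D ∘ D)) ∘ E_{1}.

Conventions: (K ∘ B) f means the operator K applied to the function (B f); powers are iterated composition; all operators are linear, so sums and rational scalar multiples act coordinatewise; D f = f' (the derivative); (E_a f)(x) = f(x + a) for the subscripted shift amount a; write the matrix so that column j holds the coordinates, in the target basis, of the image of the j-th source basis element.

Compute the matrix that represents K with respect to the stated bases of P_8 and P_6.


the matrix is [[0, 0, 4, 12, 24, 40, 60, 84, 112]; [0, 0, 0, 12, 48, 120, 240, 420, 672]; [0, 0, 0, 0, 24, 120, 360, 840, 1680]; [0, 0, 0, 0, 0, 40, 240, 840, 2240]; [0, 0, 0, 0, 0, 0, 60, 420, 1680]; [0, 0, 0, 0, 0, 0, 0, 84, 672]; [0, 0, 0, 0, 0, 0, 0, 0, 112]] (rows listed top to bottom)

image of 1: 0
image of x: 0
image of x^2: 4
image of x^3: 12x + 12
image of x^4: 24x^2 + 48x + 24
image of x^5: 40x^3 + 120x^2 + 120x + 40
image of x^6: 60x^4 + 240x^3 + 360x^2 + 240x + 60
image of x^7: 84x^5 + 420x^4 + 840x^3 + 840x^2 + 420x + 84
image of x^8: 112x^6 + 672x^5 + 1680x^4 + 2240x^3 + 1680x^2 + 672x + 112
each image's coordinates form column j of the matrix


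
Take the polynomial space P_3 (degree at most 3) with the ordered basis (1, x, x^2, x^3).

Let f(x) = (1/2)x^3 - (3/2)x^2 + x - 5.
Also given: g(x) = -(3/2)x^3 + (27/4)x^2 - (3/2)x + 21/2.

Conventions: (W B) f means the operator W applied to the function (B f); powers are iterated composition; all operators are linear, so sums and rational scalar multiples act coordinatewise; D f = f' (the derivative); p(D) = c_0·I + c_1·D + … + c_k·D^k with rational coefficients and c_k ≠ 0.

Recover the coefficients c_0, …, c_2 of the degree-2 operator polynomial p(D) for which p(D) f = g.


p(D) = -3·I + (3/2)·D + 2·D^2, i.e. c_0 = -3, c_1 = 3/2, c_2 = 2

D^0 f = (1/2)x^3 - (3/2)x^2 + x - 5
D^1 f = (3/2)x^2 - 3x + 1
D^2 f = 3x - 3
matching coefficients of g against c_0 f + c_1 Df + … from the top degree down determines the c_i
solution: c_0 = -3, c_1 = 3/2, c_2 = 2


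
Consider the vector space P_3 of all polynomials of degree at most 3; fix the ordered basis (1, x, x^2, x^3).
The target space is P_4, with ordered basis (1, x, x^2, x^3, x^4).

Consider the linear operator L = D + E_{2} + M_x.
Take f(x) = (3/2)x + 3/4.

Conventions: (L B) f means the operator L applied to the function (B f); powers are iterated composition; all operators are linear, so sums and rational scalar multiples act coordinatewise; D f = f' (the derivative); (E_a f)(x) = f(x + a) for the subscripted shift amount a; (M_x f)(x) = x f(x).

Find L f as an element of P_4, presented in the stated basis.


g(x) = (3/2)x^2 + (9/4)x + 21/4

D f = 3/2
E_{2} f = (3/2)x + 15/4
M_x f = (3/2)x^2 + (3/4)x
(D + E_{2} + M_x) f = (3/2)x^2 + (9/4)x + 21/4


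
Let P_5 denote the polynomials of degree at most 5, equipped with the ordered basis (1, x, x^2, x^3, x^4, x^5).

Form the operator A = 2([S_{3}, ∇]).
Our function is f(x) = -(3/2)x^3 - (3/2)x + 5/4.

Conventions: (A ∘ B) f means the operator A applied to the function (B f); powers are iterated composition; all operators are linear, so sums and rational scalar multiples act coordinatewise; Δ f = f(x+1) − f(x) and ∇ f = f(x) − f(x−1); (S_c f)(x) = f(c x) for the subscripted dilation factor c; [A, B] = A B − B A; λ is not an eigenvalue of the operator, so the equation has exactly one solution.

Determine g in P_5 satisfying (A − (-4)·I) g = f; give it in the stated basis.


write g with unknown coordinates in the stated basis and equate coefficients in (A − (-4)·I) g = f
solving from the highest basis element down gives g = -(3/8)x^3 - (81/8)x^2 - (381/8)x - 187/16
check: A g = (81/2)x^2 + 189x + 48
so A g − (-4)·g = -(3/2)x^3 - (3/2)x + 5/4 = f ✓

the image equals g(x) = -(3/8)x^3 - (81/8)x^2 - (381/8)x - 187/16


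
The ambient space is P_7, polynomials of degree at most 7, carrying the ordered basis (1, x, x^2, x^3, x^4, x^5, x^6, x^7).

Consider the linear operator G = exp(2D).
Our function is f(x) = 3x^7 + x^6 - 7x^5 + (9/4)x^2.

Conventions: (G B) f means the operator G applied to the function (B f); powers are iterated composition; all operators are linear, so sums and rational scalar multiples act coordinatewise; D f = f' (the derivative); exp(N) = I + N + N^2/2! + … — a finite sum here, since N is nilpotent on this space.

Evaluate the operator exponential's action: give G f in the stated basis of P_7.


order-1 term: 42x^6 + 12x^5 - 70x^4 + 9x
order-2 term: 252x^5 + 60x^4 - 280x^3 + 9
order-3 term: 840x^4 + 160x^3 - 560x^2
order-4 term: 1680x^3 + 240x^2 - 560x
order-5 term: 2016x^2 + 192x - 224
order-6 term: 1344x + 64
order-7 term: 384
the series for exp(2D) f terminates at order 7
exp(2D) f = 3x^7 + 43x^6 + 257x^5 + 830x^4 + 1560x^3 + (6793/4)x^2 + 985x + 233

g(x) = 3x^7 + 43x^6 + 257x^5 + 830x^4 + 1560x^3 + (6793/4)x^2 + 985x + 233


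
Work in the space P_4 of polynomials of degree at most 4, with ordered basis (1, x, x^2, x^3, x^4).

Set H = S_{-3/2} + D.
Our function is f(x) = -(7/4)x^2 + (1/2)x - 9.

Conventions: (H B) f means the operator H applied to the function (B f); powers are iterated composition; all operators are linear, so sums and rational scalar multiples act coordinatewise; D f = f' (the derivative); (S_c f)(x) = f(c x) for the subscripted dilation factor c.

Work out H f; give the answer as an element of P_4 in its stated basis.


S_{-3/2} f = -(63/16)x^2 - (3/4)x - 9
D f = -(7/2)x + 1/2
(S_{-3/2} + D) f = -(63/16)x^2 - (17/4)x - 17/2

the image equals g(x) = -(63/16)x^2 - (17/4)x - 17/2


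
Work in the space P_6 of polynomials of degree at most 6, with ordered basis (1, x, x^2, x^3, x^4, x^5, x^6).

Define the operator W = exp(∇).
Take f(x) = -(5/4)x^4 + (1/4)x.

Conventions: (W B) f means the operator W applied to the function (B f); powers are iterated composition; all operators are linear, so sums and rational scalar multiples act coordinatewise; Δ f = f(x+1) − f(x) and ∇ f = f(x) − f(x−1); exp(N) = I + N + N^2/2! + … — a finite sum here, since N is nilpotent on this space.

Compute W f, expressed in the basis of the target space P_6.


order-1 term: -5x^3 + (15/2)x^2 - 5x + 3/2
order-2 term: -(15/2)x^2 + 15x - 35/4
order-3 term: -5x + 15/2
order-4 term: -5/4
the series for exp(∇) f terminates at order 4
exp(∇) f = -(5/4)x^4 - 5x^3 + (21/4)x - 1

the image equals g(x) = -(5/4)x^4 - 5x^3 + (21/4)x - 1


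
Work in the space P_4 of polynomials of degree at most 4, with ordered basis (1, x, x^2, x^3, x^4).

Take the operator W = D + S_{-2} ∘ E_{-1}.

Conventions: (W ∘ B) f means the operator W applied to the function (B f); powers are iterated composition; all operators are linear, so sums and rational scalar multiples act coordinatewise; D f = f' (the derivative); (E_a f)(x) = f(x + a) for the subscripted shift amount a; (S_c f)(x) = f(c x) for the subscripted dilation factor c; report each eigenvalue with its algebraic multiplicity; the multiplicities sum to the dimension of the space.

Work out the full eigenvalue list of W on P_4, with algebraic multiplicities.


image of 1: 1
image of x: -2x
image of x^2: 4x^2 + 6x + 1
image of x^3: -8x^3 - 9x^2 - 6x - 1
image of x^4: 16x^4 + 36x^3 + 24x^2 + 8x + 1
the matrix is upper triangular; its diagonal is (1, -2, 4, -8, 16)
for a triangular matrix the eigenvalues are the diagonal entries, with algebraic multiplicity their repetition count

λ = -8 (multiplicity 1), λ = -2 (multiplicity 1), λ = 1 (multiplicity 1), λ = 4 (multiplicity 1), λ = 16 (multiplicity 1)


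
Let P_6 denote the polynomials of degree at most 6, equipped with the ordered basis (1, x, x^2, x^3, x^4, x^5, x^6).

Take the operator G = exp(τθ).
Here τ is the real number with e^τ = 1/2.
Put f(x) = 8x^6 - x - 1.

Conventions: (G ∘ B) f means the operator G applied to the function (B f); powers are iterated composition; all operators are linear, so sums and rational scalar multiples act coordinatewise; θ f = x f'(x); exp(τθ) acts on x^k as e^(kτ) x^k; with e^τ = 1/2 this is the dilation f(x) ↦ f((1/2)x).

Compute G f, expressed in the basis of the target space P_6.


g(x) = (1/8)x^6 - (1/2)x - 1

exp(τθ) x^k = e^(kτ) x^k; with e^τ = 1/2 this sends x^k to (1/2)^k x^k
x ↦ 1/2 x
x^6 ↦ 1/64 x^6
applying this coordinatewise to f: exp(τθ) f = (1/8)x^6 - (1/2)x - 1


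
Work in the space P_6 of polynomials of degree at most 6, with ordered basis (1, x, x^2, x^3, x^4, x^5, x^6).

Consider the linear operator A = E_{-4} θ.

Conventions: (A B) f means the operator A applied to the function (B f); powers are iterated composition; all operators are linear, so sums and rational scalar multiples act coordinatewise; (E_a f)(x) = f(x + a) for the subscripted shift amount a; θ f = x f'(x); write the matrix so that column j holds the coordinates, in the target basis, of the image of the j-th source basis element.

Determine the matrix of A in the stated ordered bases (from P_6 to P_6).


the matrix is [[0, -4, 32, -192, 1024, -5120, 24576]; [0, 1, -16, 144, -1024, 6400, -36864]; [0, 0, 2, -36, 384, -3200, 23040]; [0, 0, 0, 3, -64, 800, -7680]; [0, 0, 0, 0, 4, -100, 1440]; [0, 0, 0, 0, 0, 5, -144]; [0, 0, 0, 0, 0, 0, 6]] (rows listed top to bottom)

image of 1: 0
image of x: x - 4
image of x^2: 2x^2 - 16x + 32
image of x^3: 3x^3 - 36x^2 + 144x - 192
image of x^4: 4x^4 - 64x^3 + 384x^2 - 1024x + 1024
image of x^5: 5x^5 - 100x^4 + 800x^3 - 3200x^2 + 6400x - 5120
image of x^6: 6x^6 - 144x^5 + 1440x^4 - 7680x^3 + 23040x^2 - 36864x + 24576
each image's coordinates form column j of the matrix


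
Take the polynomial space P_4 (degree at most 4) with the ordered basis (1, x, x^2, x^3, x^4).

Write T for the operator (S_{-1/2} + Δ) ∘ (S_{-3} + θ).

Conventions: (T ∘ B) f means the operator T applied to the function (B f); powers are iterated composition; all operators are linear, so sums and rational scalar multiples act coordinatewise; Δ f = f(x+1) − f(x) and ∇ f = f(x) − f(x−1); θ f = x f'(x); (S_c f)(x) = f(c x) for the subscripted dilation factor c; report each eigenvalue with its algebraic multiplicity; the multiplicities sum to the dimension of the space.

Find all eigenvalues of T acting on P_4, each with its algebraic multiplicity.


image of 1: 1
image of x: x - 2
image of x^2: (11/4)x^2 + 22x + 11
image of x^3: 3x^3 - 72x^2 - 72x - 24
image of x^4: (85/16)x^4 + 340x^3 + 510x^2 + 340x + 85
the matrix is upper triangular; its diagonal is (1, 1, 11/4, 3, 85/16)
for a triangular matrix the eigenvalues are the diagonal entries, with algebraic multiplicity their repetition count

λ = 1 (multiplicity 2), λ = 11/4 (multiplicity 1), λ = 3 (multiplicity 1), λ = 85/16 (multiplicity 1)


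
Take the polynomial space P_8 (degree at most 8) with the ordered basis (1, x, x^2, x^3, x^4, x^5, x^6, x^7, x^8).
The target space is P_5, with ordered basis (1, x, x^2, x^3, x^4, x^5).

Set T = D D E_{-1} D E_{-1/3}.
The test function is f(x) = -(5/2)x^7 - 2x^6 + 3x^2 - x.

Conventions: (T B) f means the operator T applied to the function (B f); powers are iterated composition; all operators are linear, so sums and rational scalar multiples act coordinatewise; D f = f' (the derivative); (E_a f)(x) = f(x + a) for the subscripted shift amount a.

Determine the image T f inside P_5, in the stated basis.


E_{-1/3} f = -(5/2)x^7 + (23/6)x^6 - (11/6)x^5 - (5/54)x^4 + (65/162)x^3 + (461/162)x^2 - (4337/1458)x + 2909/4374
D E_{-1/3} f = -(35/2)x^6 + 23x^5 - (55/6)x^4 - (10/27)x^3 + (65/54)x^2 + (461/81)x - 4337/1458
E_{-1} D E_{-1/3} f = -(35/2)x^6 + 128x^5 - (1160/3)x^4 + (16640/27)x^3 - (14720/27)x^2 + (20966/81)x - 41377/729
D (E_{-1} D E_{-1/3}) f = -105x^5 + 640x^4 - (4640/3)x^3 + (16640/9)x^2 - (29440/27)x + 20966/81
D D (E_{-1} D E_{-1/3}) f = -525x^4 + 2560x^3 - 4640x^2 + (33280/9)x - 29440/27

the image equals g(x) = -525x^4 + 2560x^3 - 4640x^2 + (33280/9)x - 29440/27


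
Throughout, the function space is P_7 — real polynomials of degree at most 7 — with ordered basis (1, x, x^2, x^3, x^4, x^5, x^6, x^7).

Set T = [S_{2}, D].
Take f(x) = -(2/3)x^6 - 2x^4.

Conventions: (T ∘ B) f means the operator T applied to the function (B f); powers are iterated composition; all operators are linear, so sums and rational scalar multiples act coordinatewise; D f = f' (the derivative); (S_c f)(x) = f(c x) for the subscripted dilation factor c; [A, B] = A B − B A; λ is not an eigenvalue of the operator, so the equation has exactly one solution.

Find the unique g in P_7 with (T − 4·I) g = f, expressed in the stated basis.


the result is g(x) = (1/6)x^6 - 8x^5 + (321/2)x^4 - 1284x^3 + 3852x^2 - 3852x + 963

write g with unknown coordinates in the stated basis and equate coefficients in (T − 4·I) g = f
solving from the highest basis element down gives g = (1/6)x^6 - 8x^5 + (321/2)x^4 - 1284x^3 + 3852x^2 - 3852x + 963
check: T g = -32x^5 + 640x^4 - 5136x^3 + 15408x^2 - 15408x + 3852
so T g − 4·g = -(2/3)x^6 - 2x^4 = f ✓


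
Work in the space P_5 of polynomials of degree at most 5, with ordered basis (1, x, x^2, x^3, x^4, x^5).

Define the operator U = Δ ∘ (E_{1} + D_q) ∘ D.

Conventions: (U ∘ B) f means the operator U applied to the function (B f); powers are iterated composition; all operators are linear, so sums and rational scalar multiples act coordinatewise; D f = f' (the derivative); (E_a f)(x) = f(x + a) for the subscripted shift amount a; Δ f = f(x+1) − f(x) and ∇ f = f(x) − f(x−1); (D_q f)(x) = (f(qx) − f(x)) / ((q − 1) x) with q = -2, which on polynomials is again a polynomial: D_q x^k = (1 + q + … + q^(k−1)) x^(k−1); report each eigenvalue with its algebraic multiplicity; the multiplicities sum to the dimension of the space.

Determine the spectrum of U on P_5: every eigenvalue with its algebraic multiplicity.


λ = 0 (multiplicity 6)

image of 1: 0
image of x: 0
image of x^2: 2
image of x^3: 6x + 6
image of x^4: 12x^2 + 60x + 40
image of x^5: 20x^3 + 15x^2 + 65x + 50
the matrix is upper triangular; its diagonal is (0, 0, 0, 0, 0, 0)
for a triangular matrix the eigenvalues are the diagonal entries, with algebraic multiplicity their repetition count


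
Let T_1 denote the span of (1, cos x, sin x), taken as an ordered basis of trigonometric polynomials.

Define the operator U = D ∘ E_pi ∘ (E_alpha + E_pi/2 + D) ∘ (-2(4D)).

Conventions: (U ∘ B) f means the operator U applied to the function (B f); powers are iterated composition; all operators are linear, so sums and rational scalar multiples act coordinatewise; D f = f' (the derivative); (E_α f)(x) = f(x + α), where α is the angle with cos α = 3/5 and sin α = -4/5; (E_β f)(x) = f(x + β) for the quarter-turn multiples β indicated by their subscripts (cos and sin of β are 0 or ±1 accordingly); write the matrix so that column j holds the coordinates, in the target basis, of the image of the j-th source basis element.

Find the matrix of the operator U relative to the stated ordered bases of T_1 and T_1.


the matrix is [[0, 0, 0]; [0, -24/5, -48/5]; [0, 48/5, -24/5]] (rows listed top to bottom)

image of 1: 0
image of cos x: -(24/5)cos x + (48/5)sin x
image of sin x: -(48/5)cos x - (24/5)sin x
each image's coordinates form column j of the matrix


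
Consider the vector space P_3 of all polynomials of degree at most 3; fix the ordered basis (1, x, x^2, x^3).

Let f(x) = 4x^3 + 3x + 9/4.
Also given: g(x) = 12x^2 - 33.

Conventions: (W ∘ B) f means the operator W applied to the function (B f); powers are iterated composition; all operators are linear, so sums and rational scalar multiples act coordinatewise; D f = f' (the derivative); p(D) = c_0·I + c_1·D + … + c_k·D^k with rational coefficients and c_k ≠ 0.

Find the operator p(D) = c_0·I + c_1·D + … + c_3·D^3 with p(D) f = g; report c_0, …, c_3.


c_0 = 0, c_1 = 1, c_2 = 0, c_3 = -3/2

D^0 f = 4x^3 + 3x + 9/4
D^1 f = 12x^2 + 3
D^2 f = 24x
D^3 f = 24
matching coefficients of g against c_0 f + c_1 Df + … from the top degree down determines the c_i
solution: c_0 = 0, c_1 = 1, c_2 = 0, c_3 = -3/2


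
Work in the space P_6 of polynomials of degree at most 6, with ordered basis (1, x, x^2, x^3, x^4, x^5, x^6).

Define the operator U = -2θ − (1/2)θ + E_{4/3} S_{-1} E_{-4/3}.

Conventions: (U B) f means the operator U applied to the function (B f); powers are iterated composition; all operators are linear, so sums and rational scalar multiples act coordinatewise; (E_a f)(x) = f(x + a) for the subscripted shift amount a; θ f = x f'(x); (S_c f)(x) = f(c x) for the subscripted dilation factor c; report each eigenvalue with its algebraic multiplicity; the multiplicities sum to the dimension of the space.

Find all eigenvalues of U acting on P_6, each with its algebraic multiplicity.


image of 1: 1
image of x: -(7/2)x - 8/3
image of x^2: -4x^2 + (16/3)x + 64/9
image of x^3: -(17/2)x^3 - 8x^2 - (64/3)x - 512/27
image of x^4: -9x^4 + (32/3)x^3 + (128/3)x^2 + (2048/27)x + 4096/81
image of x^5: -(27/2)x^5 - (40/3)x^4 - (640/9)x^3 - (5120/27)x^2 - (20480/81)x - 32768/243
image of x^6: -14x^6 + 16x^5 + (320/3)x^4 + (10240/27)x^3 + (20480/27)x^2 + (65536/81)x + 262144/729
the matrix is upper triangular; its diagonal is (1, -7/2, -4, -17/2, -9, -27/2, -14)
for a triangular matrix the eigenvalues are the diagonal entries, with algebraic multiplicity their repetition count

λ = -14 (multiplicity 1), λ = -27/2 (multiplicity 1), λ = -9 (multiplicity 1), λ = -17/2 (multiplicity 1), λ = -4 (multiplicity 1), λ = -7/2 (multiplicity 1), λ = 1 (multiplicity 1)


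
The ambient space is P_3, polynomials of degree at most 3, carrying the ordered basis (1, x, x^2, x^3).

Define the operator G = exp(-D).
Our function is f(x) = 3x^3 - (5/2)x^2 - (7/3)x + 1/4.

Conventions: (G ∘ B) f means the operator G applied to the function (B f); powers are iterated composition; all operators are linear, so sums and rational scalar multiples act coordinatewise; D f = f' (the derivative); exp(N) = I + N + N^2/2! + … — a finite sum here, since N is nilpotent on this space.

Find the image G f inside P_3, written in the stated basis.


g(x) = 3x^3 - (23/2)x^2 + (35/3)x - 35/12

order-1 term: -9x^2 + 5x + 7/3
order-2 term: 9x - 5/2
order-3 term: -3
the series for exp(-D) f terminates at order 3
exp(-D) f = 3x^3 - (23/2)x^2 + (35/3)x - 35/12


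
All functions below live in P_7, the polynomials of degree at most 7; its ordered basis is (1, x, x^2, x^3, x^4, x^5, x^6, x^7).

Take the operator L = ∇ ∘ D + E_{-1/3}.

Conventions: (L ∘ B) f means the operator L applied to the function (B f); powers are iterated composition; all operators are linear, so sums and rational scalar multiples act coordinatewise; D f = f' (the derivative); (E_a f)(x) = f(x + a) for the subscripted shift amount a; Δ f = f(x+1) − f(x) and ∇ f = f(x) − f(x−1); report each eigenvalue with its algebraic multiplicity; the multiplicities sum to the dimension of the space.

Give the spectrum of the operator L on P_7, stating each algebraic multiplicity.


image of 1: 1
image of x: x - 1/3
image of x^2: x^2 - (2/3)x + 19/9
image of x^3: x^3 - x^2 + (19/3)x - 82/27
image of x^4: x^4 - (4/3)x^3 + (38/3)x^2 - (328/27)x + 325/81
image of x^5: x^5 - (5/3)x^4 + (190/9)x^3 - (820/27)x^2 + (1625/81)x - 1216/243
image of x^6: x^6 - 2x^5 + (95/3)x^4 - (1640/27)x^3 + (1625/27)x^2 - (2432/81)x + 4375/729
image of x^7: x^7 - (7/3)x^6 + (133/3)x^5 - (2870/27)x^4 + (11375/81)x^3 - (8512/81)x^2 + (30625/729)x - 15310/2187
the matrix is upper triangular; its diagonal is (1, 1, 1, 1, 1, 1, 1, 1)
for a triangular matrix the eigenvalues are the diagonal entries, with algebraic multiplicity their repetition count

λ = 1 (multiplicity 8)


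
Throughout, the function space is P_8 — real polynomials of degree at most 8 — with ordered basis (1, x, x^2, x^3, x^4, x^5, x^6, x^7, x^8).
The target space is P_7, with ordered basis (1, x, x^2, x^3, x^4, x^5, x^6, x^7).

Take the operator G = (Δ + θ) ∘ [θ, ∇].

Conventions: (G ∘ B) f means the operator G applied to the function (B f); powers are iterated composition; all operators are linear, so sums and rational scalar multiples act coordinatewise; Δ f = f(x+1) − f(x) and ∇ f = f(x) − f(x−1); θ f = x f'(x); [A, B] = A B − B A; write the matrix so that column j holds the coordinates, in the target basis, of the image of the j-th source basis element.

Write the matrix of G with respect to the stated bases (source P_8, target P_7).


image of 1: 0
image of x: 0
image of x^2: -2x - 2
image of x^3: -6x^2 + 3
image of x^4: -12x^3 + 12x^2 - 4
image of x^5: -20x^4 + 40x^3 - 30x^2 + 5
image of x^6: -30x^5 + 90x^4 - 120x^3 + 60x^2 - 6
image of x^7: -42x^6 + 168x^5 - 315x^4 + 280x^3 - 105x^2 + 7
image of x^8: -56x^7 + 280x^6 - 672x^5 + 840x^4 - 560x^3 + 168x^2 - 8
each image's coordinates form column j of the matrix

the matrix is [[0, 0, -2, 3, -4, 5, -6, 7, -8]; [0, 0, -2, 0, 0, 0, 0, 0, 0]; [0, 0, 0, -6, 12, -30, 60, -105, 168]; [0, 0, 0, 0, -12, 40, -120, 280, -560]; [0, 0, 0, 0, 0, -20, 90, -315, 840]; [0, 0, 0, 0, 0, 0, -30, 168, -672]; [0, 0, 0, 0, 0, 0, 0, -42, 280]; [0, 0, 0, 0, 0, 0, 0, 0, -56]] (rows listed top to bottom)


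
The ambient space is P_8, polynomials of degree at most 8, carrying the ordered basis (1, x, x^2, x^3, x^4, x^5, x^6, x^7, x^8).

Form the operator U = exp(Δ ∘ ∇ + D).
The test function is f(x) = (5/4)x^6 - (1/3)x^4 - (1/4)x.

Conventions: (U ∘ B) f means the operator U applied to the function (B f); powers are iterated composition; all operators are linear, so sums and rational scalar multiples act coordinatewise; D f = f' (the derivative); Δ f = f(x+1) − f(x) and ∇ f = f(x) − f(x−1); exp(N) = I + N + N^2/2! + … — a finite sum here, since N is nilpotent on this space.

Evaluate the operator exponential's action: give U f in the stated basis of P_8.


order-1 term: (15/2)x^5 + (75/2)x^4 - (4/3)x^3 + (67/2)x^2 + 19/12
order-2 term: (75/4)x^4 + 150x^3 + 223x^2 + 67x + 71
order-3 term: 25x^3 + 225x^2 + (1346/3)x + 367/2
order-4 term: (75/4)x^2 + 150x + 674/3
order-5 term: (15/2)x + 75/2
order-6 term: 5/4
the series for exp(Δ ∘ ∇ + D) f terminates at order 6
exp(Δ ∘ ∇ + D) f = (5/4)x^6 + (15/2)x^5 + (671/12)x^4 + (521/3)x^3 + (2001/4)x^2 + (8075/12)x + 1039/2

g(x) = (5/4)x^6 + (15/2)x^5 + (671/12)x^4 + (521/3)x^3 + (2001/4)x^2 + (8075/12)x + 1039/2


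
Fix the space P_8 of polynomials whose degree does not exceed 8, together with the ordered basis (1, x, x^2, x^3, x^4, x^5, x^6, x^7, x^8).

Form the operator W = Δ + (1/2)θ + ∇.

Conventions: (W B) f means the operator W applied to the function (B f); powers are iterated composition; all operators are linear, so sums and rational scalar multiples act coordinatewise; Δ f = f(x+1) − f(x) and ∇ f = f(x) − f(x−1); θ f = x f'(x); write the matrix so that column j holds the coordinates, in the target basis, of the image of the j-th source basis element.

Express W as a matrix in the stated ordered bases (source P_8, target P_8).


the matrix is [[0, 2, 0, 2, 0, 2, 0, 2, 0]; [0, 1/2, 4, 0, 8, 0, 12, 0, 16]; [0, 0, 1, 6, 0, 20, 0, 42, 0]; [0, 0, 0, 3/2, 8, 0, 40, 0, 112]; [0, 0, 0, 0, 2, 10, 0, 70, 0]; [0, 0, 0, 0, 0, 5/2, 12, 0, 112]; [0, 0, 0, 0, 0, 0, 3, 14, 0]; [0, 0, 0, 0, 0, 0, 0, 7/2, 16]; [0, 0, 0, 0, 0, 0, 0, 0, 4]] (rows listed top to bottom)

image of 1: 0
image of x: (1/2)x + 2
image of x^2: x^2 + 4x
image of x^3: (3/2)x^3 + 6x^2 + 2
image of x^4: 2x^4 + 8x^3 + 8x
image of x^5: (5/2)x^5 + 10x^4 + 20x^2 + 2
image of x^6: 3x^6 + 12x^5 + 40x^3 + 12x
image of x^7: (7/2)x^7 + 14x^6 + 70x^4 + 42x^2 + 2
image of x^8: 4x^8 + 16x^7 + 112x^5 + 112x^3 + 16x
each image's coordinates form column j of the matrix


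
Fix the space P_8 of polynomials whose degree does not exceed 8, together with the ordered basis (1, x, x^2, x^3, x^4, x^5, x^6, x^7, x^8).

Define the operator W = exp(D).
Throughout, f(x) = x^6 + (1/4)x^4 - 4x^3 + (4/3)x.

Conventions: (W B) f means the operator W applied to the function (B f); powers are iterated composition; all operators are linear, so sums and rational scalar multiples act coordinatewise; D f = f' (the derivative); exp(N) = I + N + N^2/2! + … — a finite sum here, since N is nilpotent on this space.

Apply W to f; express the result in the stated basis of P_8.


order-1 term: 6x^5 + x^3 - 12x^2 + 4/3
order-2 term: 15x^4 + (3/2)x^2 - 12x
order-3 term: 20x^3 + x - 4
order-4 term: 15x^2 + 1/4
order-5 term: 6x
order-6 term: 1
the series for exp(D) f terminates at order 6
exp(D) f = x^6 + 6x^5 + (61/4)x^4 + 17x^3 + (9/2)x^2 - (11/3)x - 17/12

the result is g(x) = x^6 + 6x^5 + (61/4)x^4 + 17x^3 + (9/2)x^2 - (11/3)x - 17/12


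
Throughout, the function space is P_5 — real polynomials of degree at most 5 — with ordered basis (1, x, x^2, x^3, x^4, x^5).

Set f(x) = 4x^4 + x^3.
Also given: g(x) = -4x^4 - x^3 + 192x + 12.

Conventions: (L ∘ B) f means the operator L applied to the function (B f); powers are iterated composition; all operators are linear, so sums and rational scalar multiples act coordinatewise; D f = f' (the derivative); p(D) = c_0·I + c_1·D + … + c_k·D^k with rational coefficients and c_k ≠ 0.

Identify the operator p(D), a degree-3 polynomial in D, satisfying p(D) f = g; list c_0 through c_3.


D^0 f = 4x^4 + x^3
D^1 f = 16x^3 + 3x^2
D^2 f = 48x^2 + 6x
D^3 f = 96x + 6
matching coefficients of g against c_0 f + c_1 Df + … from the top degree down determines the c_i
solution: c_0 = -1, c_1 = 0, c_2 = 0, c_3 = 2

c_0 = -1, c_1 = 0, c_2 = 0, c_3 = 2


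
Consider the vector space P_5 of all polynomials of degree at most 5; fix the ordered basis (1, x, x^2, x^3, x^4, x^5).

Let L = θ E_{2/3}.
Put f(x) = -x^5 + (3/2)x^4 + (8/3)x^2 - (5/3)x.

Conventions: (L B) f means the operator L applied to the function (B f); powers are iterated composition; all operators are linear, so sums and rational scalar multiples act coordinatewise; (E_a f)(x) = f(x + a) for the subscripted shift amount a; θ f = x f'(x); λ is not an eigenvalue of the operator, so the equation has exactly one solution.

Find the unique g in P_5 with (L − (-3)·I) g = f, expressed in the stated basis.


write g with unknown coordinates in the stated basis and equate coefficients in (L − (-3)·I) g = f
solving from the highest basis element down gives g = -(1/8)x^5 + (19/42)x^4 - (41/126)x^3 + (62/135)x^2 - (6401/11340)x
check: L g = -(5/8)x^5 + (1/7)x^4 + (41/42)x^3 + (58/45)x^2 + (101/3780)x
so L g − (-3)·g = -x^5 + (3/2)x^4 + (8/3)x^2 - (5/3)x = f ✓

the image equals g(x) = -(1/8)x^5 + (19/42)x^4 - (41/126)x^3 + (62/135)x^2 - (6401/11340)x


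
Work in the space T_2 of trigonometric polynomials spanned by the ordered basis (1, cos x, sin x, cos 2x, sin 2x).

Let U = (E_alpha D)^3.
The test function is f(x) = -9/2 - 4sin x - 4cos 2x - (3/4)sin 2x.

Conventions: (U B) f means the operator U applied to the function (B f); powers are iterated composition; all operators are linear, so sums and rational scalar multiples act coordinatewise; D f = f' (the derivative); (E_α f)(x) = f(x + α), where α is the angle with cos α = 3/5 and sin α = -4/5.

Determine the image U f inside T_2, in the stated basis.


the result is g(x) = -(468/125)cos x + (176/125)sin x - (258954/15625)cos 2x - (437872/15625)sin 2x

D f = -4cos x - (3/2)cos 2x + 8sin 2x
E_alpha D f = -(12/5)cos x - (16/5)sin x - (363/50)cos 2x - (92/25)sin 2x
D (E_alpha D) f = -(16/5)cos x + (12/5)sin x - (184/25)cos 2x + (363/25)sin 2x
E_alpha D (E_alpha D) f = -(96/25)cos x - (28/25)sin x - (7424/625)cos 2x - (6957/625)sin 2x
D (E_alpha D) (E_alpha D) f = -(28/25)cos x + (96/25)sin x - (13914/625)cos 2x + (14848/625)sin 2x
E_alpha D (E_alpha D) (E_alpha D) f = -(468/125)cos x + (176/125)sin x - (258954/15625)cos 2x - (437872/15625)sin 2x


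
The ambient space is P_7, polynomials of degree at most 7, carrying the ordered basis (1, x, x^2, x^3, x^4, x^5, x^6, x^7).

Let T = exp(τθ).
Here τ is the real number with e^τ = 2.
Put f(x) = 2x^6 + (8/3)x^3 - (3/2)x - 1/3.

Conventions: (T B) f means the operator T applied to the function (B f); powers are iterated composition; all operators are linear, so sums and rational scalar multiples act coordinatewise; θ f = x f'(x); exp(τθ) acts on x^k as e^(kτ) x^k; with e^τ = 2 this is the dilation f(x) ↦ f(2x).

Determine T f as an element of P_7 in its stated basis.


exp(τθ) x^k = e^(kτ) x^k; with e^τ = 2 this sends x^k to 2^k x^k
x ↦ 2 x
x^3 ↦ 8 x^3
x^6 ↦ 64 x^6
applying this coordinatewise to f: exp(τθ) f = 128x^6 + (64/3)x^3 - 3x - 1/3

the image equals g(x) = 128x^6 + (64/3)x^3 - 3x - 1/3


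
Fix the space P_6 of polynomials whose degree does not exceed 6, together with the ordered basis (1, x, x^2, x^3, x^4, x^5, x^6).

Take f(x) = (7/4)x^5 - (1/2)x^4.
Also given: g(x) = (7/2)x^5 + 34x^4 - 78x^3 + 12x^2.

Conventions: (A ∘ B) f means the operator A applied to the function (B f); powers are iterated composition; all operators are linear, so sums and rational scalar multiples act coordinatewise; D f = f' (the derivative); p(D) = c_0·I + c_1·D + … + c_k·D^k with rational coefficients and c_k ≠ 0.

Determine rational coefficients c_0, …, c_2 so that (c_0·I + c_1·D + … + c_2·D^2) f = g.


p(D) = 2·I + 4·D − 2·D^2, i.e. c_0 = 2, c_1 = 4, c_2 = -2

D^0 f = (7/4)x^5 - (1/2)x^4
D^1 f = (35/4)x^4 - 2x^3
D^2 f = 35x^3 - 6x^2
matching coefficients of g against c_0 f + c_1 Df + … from the top degree down determines the c_i
solution: c_0 = 2, c_1 = 4, c_2 = -2


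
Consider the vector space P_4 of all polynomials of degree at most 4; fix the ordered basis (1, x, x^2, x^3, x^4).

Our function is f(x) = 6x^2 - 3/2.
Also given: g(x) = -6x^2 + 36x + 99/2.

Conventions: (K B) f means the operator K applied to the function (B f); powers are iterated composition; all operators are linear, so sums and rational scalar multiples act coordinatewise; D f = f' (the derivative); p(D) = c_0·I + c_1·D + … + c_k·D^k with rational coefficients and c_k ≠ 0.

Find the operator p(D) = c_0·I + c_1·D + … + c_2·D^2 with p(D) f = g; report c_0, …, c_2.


c_0 = -1, c_1 = 3, c_2 = 4

D^0 f = 6x^2 - 3/2
D^1 f = 12x
D^2 f = 12
matching coefficients of g against c_0 f + c_1 Df + … from the top degree down determines the c_i
solution: c_0 = -1, c_1 = 3, c_2 = 4


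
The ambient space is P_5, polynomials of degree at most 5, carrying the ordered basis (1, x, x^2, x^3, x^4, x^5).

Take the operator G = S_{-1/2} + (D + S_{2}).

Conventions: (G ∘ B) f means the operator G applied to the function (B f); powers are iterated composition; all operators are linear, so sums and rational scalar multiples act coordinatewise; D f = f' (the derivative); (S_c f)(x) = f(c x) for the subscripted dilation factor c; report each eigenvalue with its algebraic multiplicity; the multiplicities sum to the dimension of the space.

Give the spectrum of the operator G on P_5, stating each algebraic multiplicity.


image of 1: 2
image of x: (3/2)x + 1
image of x^2: (17/4)x^2 + 2x
image of x^3: (63/8)x^3 + 3x^2
image of x^4: (257/16)x^4 + 4x^3
image of x^5: (1023/32)x^5 + 5x^4
the matrix is upper triangular; its diagonal is (2, 3/2, 17/4, 63/8, 257/16, 1023/32)
for a triangular matrix the eigenvalues are the diagonal entries, with algebraic multiplicity their repetition count

λ = 3/2 (multiplicity 1), λ = 2 (multiplicity 1), λ = 17/4 (multiplicity 1), λ = 63/8 (multiplicity 1), λ = 257/16 (multiplicity 1), λ = 1023/32 (multiplicity 1)


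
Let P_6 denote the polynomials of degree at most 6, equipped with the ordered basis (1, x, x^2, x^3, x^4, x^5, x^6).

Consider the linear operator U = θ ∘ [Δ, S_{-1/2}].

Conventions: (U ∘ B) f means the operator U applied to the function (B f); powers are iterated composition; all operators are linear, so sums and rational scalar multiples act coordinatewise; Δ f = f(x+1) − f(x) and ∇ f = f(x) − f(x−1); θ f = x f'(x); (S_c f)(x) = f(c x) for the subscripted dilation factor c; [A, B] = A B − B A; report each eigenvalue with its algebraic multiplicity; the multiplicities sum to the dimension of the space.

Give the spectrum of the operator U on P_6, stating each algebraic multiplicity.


λ = 0 (multiplicity 7)

image of 1: 0
image of x: 0
image of x^2: (3/2)x
image of x^3: -(9/4)x^2 + (9/8)x
image of x^4: (9/4)x^3 - (9/4)x^2 + (9/4)x
image of x^5: -(15/8)x^4 + (45/16)x^3 - (45/8)x^2 + (75/32)x
image of x^6: (45/32)x^5 - (45/16)x^4 + (135/16)x^3 - (225/32)x^2 + (99/32)x
the matrix is upper triangular; its diagonal is (0, 0, 0, 0, 0, 0, 0)
for a triangular matrix the eigenvalues are the diagonal entries, with algebraic multiplicity their repetition count


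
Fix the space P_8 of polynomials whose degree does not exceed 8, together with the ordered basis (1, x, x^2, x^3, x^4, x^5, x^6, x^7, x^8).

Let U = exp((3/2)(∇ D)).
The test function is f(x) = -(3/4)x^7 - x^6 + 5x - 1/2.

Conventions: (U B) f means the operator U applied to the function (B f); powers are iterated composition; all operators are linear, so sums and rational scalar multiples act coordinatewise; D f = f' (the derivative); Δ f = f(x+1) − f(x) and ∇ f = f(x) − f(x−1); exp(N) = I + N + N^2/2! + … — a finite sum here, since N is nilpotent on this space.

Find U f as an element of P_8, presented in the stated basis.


order-1 term: -(189/4)x^5 + (585/8)x^4 - (135/2)x^3 + (225/8)x^2 - (9/4)x - 9/8
order-2 term: -(2835/4)x^3 + (6885/4)x^2 - (13365/8)x + 4725/8
order-3 term: -(8505/4)x + 22275/8
the series for exp((3/2)(∇ D)) f terminates at order 3
exp((3/2)(∇ D)) f = -(3/4)x^7 - x^6 - (189/4)x^5 + (585/8)x^4 - (3105/4)x^3 + (13995/8)x^2 - (30353/8)x + 26987/8

the image equals g(x) = -(3/4)x^7 - x^6 - (189/4)x^5 + (585/8)x^4 - (3105/4)x^3 + (13995/8)x^2 - (30353/8)x + 26987/8


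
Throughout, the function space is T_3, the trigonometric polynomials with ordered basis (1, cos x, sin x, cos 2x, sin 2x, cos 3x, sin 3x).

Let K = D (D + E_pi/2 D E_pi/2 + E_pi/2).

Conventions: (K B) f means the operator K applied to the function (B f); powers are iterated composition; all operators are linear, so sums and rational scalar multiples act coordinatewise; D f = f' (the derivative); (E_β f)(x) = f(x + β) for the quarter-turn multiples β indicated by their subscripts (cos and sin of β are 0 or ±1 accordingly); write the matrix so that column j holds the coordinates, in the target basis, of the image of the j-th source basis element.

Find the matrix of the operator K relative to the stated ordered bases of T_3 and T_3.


the matrix is [[0, 0, 0, 0, 0, 0, 0]; [0, -1, 0, 0, 0, 0, 0]; [0, 0, -1, 0, 0, 0, 0]; [0, 0, 0, -8, -2, 0, 0]; [0, 0, 0, 2, -8, 0, 0]; [0, 0, 0, 0, 0, 3, 0]; [0, 0, 0, 0, 0, 0, 3]] (rows listed top to bottom)

image of 1: 0
image of cos x: -cos x
image of sin x: -sin x
image of cos 2x: -8cos 2x + 2sin 2x
image of sin 2x: -2cos 2x - 8sin 2x
image of cos 3x: 3cos 3x
image of sin 3x: 3sin 3x
each image's coordinates form column j of the matrix


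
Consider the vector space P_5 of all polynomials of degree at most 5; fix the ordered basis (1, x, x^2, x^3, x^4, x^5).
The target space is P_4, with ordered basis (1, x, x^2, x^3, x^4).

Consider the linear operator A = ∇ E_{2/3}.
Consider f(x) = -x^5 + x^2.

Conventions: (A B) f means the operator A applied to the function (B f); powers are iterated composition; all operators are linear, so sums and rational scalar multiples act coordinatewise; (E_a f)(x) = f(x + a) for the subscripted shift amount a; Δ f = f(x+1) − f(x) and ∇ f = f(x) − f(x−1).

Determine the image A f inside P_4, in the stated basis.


E_{2/3} f = -x^5 - (10/3)x^4 - (40/9)x^3 - (53/27)x^2 + (28/81)x + 76/243
∇ E_{2/3} f = -5x^4 - (10/3)x^3 - (10/3)x^2 + (29/27)x + 16/81

g(x) = -5x^4 - (10/3)x^3 - (10/3)x^2 + (29/27)x + 16/81


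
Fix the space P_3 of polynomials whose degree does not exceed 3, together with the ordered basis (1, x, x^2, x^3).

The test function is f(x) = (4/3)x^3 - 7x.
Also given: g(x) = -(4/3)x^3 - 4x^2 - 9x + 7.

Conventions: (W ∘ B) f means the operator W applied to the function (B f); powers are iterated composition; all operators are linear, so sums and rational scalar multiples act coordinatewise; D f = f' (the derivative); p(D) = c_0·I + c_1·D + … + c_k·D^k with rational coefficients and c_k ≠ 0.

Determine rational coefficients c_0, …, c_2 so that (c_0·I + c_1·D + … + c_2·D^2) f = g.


c_0 = -1, c_1 = -1, c_2 = -2

D^0 f = (4/3)x^3 - 7x
D^1 f = 4x^2 - 7
D^2 f = 8x
matching coefficients of g against c_0 f + c_1 Df + … from the top degree down determines the c_i
solution: c_0 = -1, c_1 = -1, c_2 = -2
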